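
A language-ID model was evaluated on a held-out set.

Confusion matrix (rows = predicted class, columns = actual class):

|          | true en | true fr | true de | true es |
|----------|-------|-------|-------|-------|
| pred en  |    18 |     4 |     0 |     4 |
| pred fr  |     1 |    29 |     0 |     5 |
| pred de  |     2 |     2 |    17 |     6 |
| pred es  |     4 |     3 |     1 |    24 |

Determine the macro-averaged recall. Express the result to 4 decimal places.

Per-class recall (TP/(TP+FN)):
  en: TP=18, FN=1+2+4=7 → 18/25 = 0.72000
  fr: TP=29, FN=4+2+3=9 → 29/38 = 0.76316
  de: TP=17, FN=0+0+1=1 → 17/18 = 0.94444
  es: TP=24, FN=4+5+6=15 → 24/39 = 0.61538
Macro-recall = mean = (0.72000 + 0.76316 + 0.94444 + 0.61538) / 4 = 0.7607

0.7607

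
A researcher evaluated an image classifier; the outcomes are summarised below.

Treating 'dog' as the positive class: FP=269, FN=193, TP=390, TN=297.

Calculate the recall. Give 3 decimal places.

Recall = TP/(TP+FN) = 390/(390+193) = 390/583 = 0.669

0.669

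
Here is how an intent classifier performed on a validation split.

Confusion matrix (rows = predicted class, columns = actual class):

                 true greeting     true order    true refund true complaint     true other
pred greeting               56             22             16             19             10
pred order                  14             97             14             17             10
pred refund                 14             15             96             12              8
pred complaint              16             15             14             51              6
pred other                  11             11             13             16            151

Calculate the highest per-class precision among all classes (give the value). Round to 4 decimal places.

Per-class precision (TP/(TP+FP)):
  greeting: TP=56, FP=22+16+19+10=67 → 56/123 = 0.45528
  order: TP=97, FP=14+14+17+10=55 → 97/152 = 0.63816
  refund: TP=96, FP=14+15+12+8=49 → 96/145 = 0.66207
  complaint: TP=51, FP=16+15+14+6=51 → 51/102 = 0.50000
  other: TP=151, FP=11+11+13+16=51 → 151/202 = 0.74752
Highest is class 'other' with precision = 0.7475.

0.7475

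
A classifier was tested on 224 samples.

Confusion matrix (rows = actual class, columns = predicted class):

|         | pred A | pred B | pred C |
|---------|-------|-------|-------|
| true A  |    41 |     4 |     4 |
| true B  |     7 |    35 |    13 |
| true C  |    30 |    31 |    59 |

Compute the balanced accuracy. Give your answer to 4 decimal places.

0.6549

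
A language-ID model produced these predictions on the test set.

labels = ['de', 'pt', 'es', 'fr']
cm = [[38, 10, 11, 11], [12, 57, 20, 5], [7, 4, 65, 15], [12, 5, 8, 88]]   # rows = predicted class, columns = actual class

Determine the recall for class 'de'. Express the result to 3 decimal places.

One-vs-rest for 'de': TP = diagonal; FP = other classes predicted 'de'; FN = 'de' predicted as other.
recall = TP/(TP+FN).
de: TP=38, FN=12+7+12=31 → 38/69 = 0.5507

0.551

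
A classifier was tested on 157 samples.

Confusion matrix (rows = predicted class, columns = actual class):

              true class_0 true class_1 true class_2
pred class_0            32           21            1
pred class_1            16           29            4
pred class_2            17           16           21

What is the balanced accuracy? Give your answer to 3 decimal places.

0.580

Balanced accuracy = mean of per-class recall.
  class_0: recall = 32/65 = 0.4923
  class_1: recall = 29/66 = 0.4394
  class_2: recall = 21/26 = 0.8077
Mean = (0.4923 + 0.4394 + 0.8077) / 3 = 0.580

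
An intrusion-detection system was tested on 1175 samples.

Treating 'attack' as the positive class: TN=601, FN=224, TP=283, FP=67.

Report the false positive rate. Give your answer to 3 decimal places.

0.100

FPR = FP/(FP+TN) = 67/(67+601) = 0.100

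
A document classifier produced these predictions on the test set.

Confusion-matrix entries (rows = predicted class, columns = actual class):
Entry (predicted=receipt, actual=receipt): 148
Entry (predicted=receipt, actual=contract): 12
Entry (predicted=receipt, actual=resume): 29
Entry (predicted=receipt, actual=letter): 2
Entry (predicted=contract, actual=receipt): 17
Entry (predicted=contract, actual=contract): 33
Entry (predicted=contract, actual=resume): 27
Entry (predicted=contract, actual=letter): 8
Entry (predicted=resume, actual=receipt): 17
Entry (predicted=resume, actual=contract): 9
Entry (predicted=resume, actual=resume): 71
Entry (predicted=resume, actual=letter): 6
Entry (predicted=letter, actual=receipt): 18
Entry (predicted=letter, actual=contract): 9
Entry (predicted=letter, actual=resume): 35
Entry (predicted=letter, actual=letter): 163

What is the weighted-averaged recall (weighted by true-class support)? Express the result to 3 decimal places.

0.687

Per-class recall (TP/(TP+FN)):
  receipt: TP=148, FN=17+17+18=52 → 148/200 = 0.7400
  contract: TP=33, FN=12+9+9=30 → 33/63 = 0.5238
  resume: TP=71, FN=29+27+35=91 → 71/162 = 0.4383
  letter: TP=163, FN=2+8+6=16 → 163/179 = 0.9106
Weighted-recall = Σ (supportᵢ/N)·recallᵢ with N=604: (200/604)·0.7400 + (63/604)·0.5238 + (162/604)·0.4383 + (179/604)·0.9106 = 0.687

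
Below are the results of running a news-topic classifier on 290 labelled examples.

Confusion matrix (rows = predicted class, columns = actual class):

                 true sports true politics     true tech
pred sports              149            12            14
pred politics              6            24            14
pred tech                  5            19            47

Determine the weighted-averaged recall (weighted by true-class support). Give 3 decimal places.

0.759

Per-class recall (TP/(TP+FN)):
  sports: TP=149, FN=6+5=11 → 149/160 = 0.9313
  politics: TP=24, FN=12+19=31 → 24/55 = 0.4364
  tech: TP=47, FN=14+14=28 → 47/75 = 0.6267
Weighted-recall = Σ (supportᵢ/N)·recallᵢ with N=290: (160/290)·0.9313 + (55/290)·0.4364 + (75/290)·0.6267 = 0.759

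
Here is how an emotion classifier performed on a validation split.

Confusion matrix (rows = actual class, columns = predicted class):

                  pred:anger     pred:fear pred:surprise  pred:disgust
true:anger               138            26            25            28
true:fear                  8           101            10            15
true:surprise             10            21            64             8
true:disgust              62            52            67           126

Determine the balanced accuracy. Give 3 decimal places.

0.605

Balanced accuracy = mean of per-class recall.
  anger: recall = 138/217 = 0.6359
  fear: recall = 101/134 = 0.7537
  surprise: recall = 64/103 = 0.6214
  disgust: recall = 126/307 = 0.4104
Mean = (0.6359 + 0.7537 + 0.6214 + 0.4104) / 4 = 0.605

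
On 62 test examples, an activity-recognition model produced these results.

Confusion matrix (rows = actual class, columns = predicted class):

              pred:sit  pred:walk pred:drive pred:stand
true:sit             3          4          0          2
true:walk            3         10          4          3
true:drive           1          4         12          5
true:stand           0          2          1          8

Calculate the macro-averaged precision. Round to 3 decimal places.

Per-class precision (TP/(TP+FP)):
  sit: TP=3, FP=3+1+0=4 → 3/7 = 0.4286
  walk: TP=10, FP=4+4+2=10 → 10/20 = 0.5000
  drive: TP=12, FP=0+4+1=5 → 12/17 = 0.7059
  stand: TP=8, FP=2+3+5=10 → 8/18 = 0.4444
Macro-precision = mean = (0.4286 + 0.5000 + 0.7059 + 0.4444) / 4 = 0.520

0.520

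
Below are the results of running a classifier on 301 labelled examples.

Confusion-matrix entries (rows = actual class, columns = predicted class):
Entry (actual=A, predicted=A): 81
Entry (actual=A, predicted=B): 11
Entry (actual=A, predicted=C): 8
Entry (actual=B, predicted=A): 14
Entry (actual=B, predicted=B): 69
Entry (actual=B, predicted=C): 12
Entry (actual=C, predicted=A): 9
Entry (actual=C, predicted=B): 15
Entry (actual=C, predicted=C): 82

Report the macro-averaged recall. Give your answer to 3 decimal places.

0.770

Per-class recall (TP/(TP+FN)):
  A: TP=81, FN=11+8=19 → 81/100 = 0.8100
  B: TP=69, FN=14+12=26 → 69/95 = 0.7263
  C: TP=82, FN=9+15=24 → 82/106 = 0.7736
Macro-recall = mean = (0.8100 + 0.7263 + 0.7736) / 3 = 0.770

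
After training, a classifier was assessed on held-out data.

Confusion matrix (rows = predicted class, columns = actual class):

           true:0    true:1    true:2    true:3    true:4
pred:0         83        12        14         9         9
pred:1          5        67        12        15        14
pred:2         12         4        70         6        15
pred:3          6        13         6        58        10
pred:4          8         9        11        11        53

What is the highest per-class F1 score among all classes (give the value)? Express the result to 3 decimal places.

0.689

Per-class F1 score (2·TP/(2·TP+FP+FN)):
  0: TP=83, FP=12+14+9+9=44, FN=5+12+6+8=31 → 166/241 = 0.6888
  1: TP=67, FP=5+12+15+14=46, FN=12+4+13+9=38 → 134/218 = 0.6147
  2: TP=70, FP=12+4+6+15=37, FN=14+12+6+11=43 → 140/220 = 0.6364
  3: TP=58, FP=6+13+6+10=35, FN=9+15+6+11=41 → 116/192 = 0.6042
  4: TP=53, FP=8+9+11+11=39, FN=9+14+15+10=48 → 106/193 = 0.5492
Highest is class '0' with F1 score = 0.689.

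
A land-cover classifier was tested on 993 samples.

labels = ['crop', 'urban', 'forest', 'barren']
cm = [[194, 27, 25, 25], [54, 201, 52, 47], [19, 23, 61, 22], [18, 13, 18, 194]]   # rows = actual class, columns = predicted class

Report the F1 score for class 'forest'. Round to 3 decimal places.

0.434

Treat 'forest' as positive and all other classes as negative.
F1 score = 2·TP/(2·TP+FP+FN).
forest: TP=61, FP=25+52+18=95, FN=19+23+22=64 → 122/281 = 0.4342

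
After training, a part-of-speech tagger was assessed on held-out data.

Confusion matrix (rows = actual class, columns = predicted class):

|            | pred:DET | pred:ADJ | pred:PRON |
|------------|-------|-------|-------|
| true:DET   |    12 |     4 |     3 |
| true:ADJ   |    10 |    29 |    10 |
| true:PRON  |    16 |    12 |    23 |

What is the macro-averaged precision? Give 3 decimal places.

0.533

Per-class precision (TP/(TP+FP)):
  DET: TP=12, FP=10+16=26 → 12/38 = 0.3158
  ADJ: TP=29, FP=4+12=16 → 29/45 = 0.6444
  PRON: TP=23, FP=3+10=13 → 23/36 = 0.6389
Macro-precision = mean = (0.3158 + 0.6444 + 0.6389) / 3 = 0.533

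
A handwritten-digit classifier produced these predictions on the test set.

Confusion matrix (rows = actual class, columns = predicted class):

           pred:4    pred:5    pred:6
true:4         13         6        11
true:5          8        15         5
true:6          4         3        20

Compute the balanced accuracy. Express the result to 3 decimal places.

0.570

Balanced accuracy = mean of per-class recall.
  4: recall = 13/30 = 0.4333
  5: recall = 15/28 = 0.5357
  6: recall = 20/27 = 0.7407
Mean = (0.4333 + 0.5357 + 0.7407) / 3 = 0.570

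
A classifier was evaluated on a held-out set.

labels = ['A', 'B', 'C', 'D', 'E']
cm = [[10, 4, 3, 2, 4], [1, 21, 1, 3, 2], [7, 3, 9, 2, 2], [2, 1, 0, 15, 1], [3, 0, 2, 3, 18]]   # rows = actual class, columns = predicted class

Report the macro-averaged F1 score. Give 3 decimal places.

Per-class F1 score (2·TP/(2·TP+FP+FN)):
  A: TP=10, FP=1+7+2+3=13, FN=4+3+2+4=13 → 20/46 = 0.4348
  B: TP=21, FP=4+3+1+0=8, FN=1+1+3+2=7 → 42/57 = 0.7368
  C: TP=9, FP=3+1+0+2=6, FN=7+3+2+2=14 → 18/38 = 0.4737
  D: TP=15, FP=2+3+2+3=10, FN=2+1+0+1=4 → 30/44 = 0.6818
  E: TP=18, FP=4+2+2+1=9, FN=3+0+2+3=8 → 36/53 = 0.6792
Macro-F1 score = mean = (0.4348 + 0.7368 + 0.4737 + 0.6818 + 0.6792) / 5 = 0.601

0.601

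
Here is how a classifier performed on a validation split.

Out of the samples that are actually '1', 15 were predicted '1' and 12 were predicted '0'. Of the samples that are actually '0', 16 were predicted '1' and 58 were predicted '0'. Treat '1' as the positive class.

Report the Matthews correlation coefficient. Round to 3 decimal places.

MCC = (TP·TN − FP·FN) / √((TP+FP)(TP+FN)(TN+FP)(TN+FN))
Numerator = 15·58 − 16·12 = 678
Denominator = √(31·27·74·70) = √4335660 = 2082.2248
MCC = 678 / 2082.2248 = 0.326

0.326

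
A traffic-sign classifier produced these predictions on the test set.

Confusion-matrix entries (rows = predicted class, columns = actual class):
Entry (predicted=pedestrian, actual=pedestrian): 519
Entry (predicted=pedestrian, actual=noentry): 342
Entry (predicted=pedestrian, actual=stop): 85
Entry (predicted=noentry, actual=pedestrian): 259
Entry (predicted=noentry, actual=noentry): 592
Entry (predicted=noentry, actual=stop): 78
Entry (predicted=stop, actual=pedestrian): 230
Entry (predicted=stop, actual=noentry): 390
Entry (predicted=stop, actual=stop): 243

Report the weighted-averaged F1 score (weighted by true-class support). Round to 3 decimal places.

Per-class F1 score (2·TP/(2·TP+FP+FN)):
  pedestrian: TP=519, FP=342+85=427, FN=259+230=489 → 1038/1954 = 0.5312
  noentry: TP=592, FP=259+78=337, FN=342+390=732 → 1184/2253 = 0.5255
  stop: TP=243, FP=230+390=620, FN=85+78=163 → 486/1269 = 0.3830
Weighted-F1 score = Σ (supportᵢ/N)·F1 scoreᵢ with N=2738: (1008/2738)·0.5312 + (1324/2738)·0.5255 + (406/2738)·0.3830 = 0.506

0.506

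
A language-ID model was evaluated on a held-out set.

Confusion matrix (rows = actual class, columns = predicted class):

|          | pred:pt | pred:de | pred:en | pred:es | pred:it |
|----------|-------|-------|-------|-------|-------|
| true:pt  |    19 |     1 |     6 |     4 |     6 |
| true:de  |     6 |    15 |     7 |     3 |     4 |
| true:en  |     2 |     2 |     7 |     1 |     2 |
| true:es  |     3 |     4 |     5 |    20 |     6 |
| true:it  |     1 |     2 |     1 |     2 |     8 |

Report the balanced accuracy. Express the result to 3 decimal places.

Balanced accuracy = mean of per-class recall.
  pt: recall = 19/36 = 0.5278
  de: recall = 15/35 = 0.4286
  en: recall = 7/14 = 0.5000
  es: recall = 20/38 = 0.5263
  it: recall = 8/14 = 0.5714
Mean = (0.5278 + 0.4286 + 0.5000 + 0.5263 + 0.5714) / 5 = 0.511

0.511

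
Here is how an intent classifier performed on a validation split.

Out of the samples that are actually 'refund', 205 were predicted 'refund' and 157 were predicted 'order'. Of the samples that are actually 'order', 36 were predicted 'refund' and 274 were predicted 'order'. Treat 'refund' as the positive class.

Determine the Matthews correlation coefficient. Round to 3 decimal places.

0.468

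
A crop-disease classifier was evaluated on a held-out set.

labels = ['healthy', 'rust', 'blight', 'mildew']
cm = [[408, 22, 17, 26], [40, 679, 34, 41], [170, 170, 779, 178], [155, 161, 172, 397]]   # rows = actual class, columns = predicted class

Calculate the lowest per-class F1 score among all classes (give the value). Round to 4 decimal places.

Per-class F1 score (2·TP/(2·TP+FP+FN)):
  healthy: TP=408, FP=40+170+155=365, FN=22+17+26=65 → 816/1246 = 0.65490
  rust: TP=679, FP=22+170+161=353, FN=40+34+41=115 → 1358/1826 = 0.74370
  blight: TP=779, FP=17+34+172=223, FN=170+170+178=518 → 1558/2299 = 0.67769
  mildew: TP=397, FP=26+41+178=245, FN=155+161+172=488 → 794/1527 = 0.51997
Lowest is class 'mildew' with F1 score = 0.5200.

0.5200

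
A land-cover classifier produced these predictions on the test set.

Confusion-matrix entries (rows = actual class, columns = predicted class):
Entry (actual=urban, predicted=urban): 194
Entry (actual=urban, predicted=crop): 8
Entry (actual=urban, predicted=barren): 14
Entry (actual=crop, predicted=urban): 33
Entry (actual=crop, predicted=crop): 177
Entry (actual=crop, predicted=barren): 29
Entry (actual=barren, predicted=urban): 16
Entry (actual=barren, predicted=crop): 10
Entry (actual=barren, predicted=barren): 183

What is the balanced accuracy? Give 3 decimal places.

Balanced accuracy = mean of per-class recall.
  urban: recall = 194/216 = 0.8981
  crop: recall = 177/239 = 0.7406
  barren: recall = 183/209 = 0.8756
Mean = (0.8981 + 0.7406 + 0.8756) / 3 = 0.838

0.838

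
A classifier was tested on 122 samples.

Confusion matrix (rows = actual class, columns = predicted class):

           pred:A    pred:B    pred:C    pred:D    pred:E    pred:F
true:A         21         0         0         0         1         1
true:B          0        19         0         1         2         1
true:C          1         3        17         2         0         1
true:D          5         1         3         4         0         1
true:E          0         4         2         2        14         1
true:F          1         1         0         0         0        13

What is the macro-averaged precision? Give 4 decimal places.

0.6986

Per-class precision (TP/(TP+FP)):
  A: TP=21, FP=0+1+5+0+1=7 → 21/28 = 0.75000
  B: TP=19, FP=0+3+1+4+1=9 → 19/28 = 0.67857
  C: TP=17, FP=0+0+3+2+0=5 → 17/22 = 0.77273
  D: TP=4, FP=0+1+2+2+0=5 → 4/9 = 0.44444
  E: TP=14, FP=1+2+0+0+0=3 → 14/17 = 0.82353
  F: TP=13, FP=1+1+1+1+1=5 → 13/18 = 0.72222
Macro-precision = mean = (0.75000 + 0.67857 + 0.77273 + 0.44444 + 0.82353 + 0.72222) / 6 = 0.6986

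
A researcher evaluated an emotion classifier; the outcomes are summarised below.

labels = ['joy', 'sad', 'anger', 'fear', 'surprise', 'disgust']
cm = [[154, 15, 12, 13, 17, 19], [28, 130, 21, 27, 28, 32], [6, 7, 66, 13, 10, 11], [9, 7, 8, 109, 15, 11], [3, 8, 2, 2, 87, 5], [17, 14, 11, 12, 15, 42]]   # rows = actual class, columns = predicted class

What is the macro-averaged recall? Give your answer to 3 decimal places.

Per-class recall (TP/(TP+FN)):
  joy: TP=154, FN=15+12+13+17+19=76 → 154/230 = 0.6696
  sad: TP=130, FN=28+21+27+28+32=136 → 130/266 = 0.4887
  anger: TP=66, FN=6+7+13+10+11=47 → 66/113 = 0.5841
  fear: TP=109, FN=9+7+8+15+11=50 → 109/159 = 0.6855
  surprise: TP=87, FN=3+8+2+2+5=20 → 87/107 = 0.8131
  disgust: TP=42, FN=17+14+11+12+15=69 → 42/111 = 0.3784
Macro-recall = mean = (0.6696 + 0.4887 + 0.5841 + 0.6855 + 0.8131 + 0.3784) / 6 = 0.603

0.603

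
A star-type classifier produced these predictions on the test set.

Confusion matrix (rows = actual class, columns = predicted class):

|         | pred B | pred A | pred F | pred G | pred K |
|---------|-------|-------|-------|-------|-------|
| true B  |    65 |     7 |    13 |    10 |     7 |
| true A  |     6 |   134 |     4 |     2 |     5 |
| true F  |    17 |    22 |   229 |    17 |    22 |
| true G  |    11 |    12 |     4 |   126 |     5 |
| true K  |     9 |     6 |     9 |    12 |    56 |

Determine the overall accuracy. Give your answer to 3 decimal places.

0.753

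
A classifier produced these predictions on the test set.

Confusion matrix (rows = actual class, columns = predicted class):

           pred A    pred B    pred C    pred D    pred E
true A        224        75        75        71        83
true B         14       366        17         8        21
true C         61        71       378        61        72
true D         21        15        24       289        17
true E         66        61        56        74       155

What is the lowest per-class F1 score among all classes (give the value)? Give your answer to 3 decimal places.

0.408

Per-class F1 score (2·TP/(2·TP+FP+FN)):
  A: TP=224, FP=14+61+21+66=162, FN=75+75+71+83=304 → 448/914 = 0.4902
  B: TP=366, FP=75+71+15+61=222, FN=14+17+8+21=60 → 732/1014 = 0.7219
  C: TP=378, FP=75+17+24+56=172, FN=61+71+61+72=265 → 756/1193 = 0.6337
  D: TP=289, FP=71+8+61+74=214, FN=21+15+24+17=77 → 578/869 = 0.6651
  E: TP=155, FP=83+21+72+17=193, FN=66+61+56+74=257 → 310/760 = 0.4079
Lowest is class 'E' with F1 score = 0.408.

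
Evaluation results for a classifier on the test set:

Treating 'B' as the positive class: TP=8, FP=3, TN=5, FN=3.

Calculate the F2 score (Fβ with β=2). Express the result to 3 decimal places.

0.727

Fβ = (1+β²)·TP / ((1+β²)·TP + β²·FN + FP), with β²=4
= 5·8 / (5·8 + 4·3 + 3) = 0.727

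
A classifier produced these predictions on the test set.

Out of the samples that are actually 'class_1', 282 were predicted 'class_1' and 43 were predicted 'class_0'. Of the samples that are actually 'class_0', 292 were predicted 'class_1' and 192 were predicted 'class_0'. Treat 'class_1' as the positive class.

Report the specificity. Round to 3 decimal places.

0.397

Specificity = TN/(TN+FP) = 192/(192+292) = 0.397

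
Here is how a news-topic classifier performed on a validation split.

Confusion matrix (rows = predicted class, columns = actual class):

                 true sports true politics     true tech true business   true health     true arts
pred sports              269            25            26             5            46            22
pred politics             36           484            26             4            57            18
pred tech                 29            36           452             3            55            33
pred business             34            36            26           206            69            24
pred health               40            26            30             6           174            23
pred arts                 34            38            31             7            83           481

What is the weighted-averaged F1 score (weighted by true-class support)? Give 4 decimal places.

Per-class F1 score (2·TP/(2·TP+FP+FN)):
  sports: TP=269, FP=25+26+5+46+22=124, FN=36+29+34+40+34=173 → 538/835 = 0.64431
  politics: TP=484, FP=36+26+4+57+18=141, FN=25+36+36+26+38=161 → 968/1270 = 0.76220
  tech: TP=452, FP=29+36+3+55+33=156, FN=26+26+26+30+31=139 → 904/1199 = 0.75396
  business: TP=206, FP=34+36+26+69+24=189, FN=5+4+3+6+7=25 → 412/626 = 0.65815
  health: TP=174, FP=40+26+30+6+23=125, FN=46+57+55+69+83=310 → 348/783 = 0.44444
  arts: TP=481, FP=34+38+31+7+83=193, FN=22+18+33+24+23=120 → 962/1275 = 0.75451
Weighted-F1 score = Σ (supportᵢ/N)·F1 scoreᵢ with N=2994: (442/2994)·0.64431 + (645/2994)·0.76220 + (591/2994)·0.75396 + (231/2994)·0.65815 + (484/2994)·0.44444 + (601/2994)·0.75451 = 0.6822

0.6822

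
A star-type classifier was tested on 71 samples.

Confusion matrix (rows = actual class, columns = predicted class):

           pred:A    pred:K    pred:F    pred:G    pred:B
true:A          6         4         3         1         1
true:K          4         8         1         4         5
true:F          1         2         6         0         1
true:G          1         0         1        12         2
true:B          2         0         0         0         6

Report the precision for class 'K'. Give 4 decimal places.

One-vs-rest for 'K': TP = diagonal; FP = other classes predicted 'K'; FN = 'K' predicted as other.
precision = TP/(TP+FP).
K: TP=8, FP=4+2+0+0=6 → 8/14 = 0.57143

0.5714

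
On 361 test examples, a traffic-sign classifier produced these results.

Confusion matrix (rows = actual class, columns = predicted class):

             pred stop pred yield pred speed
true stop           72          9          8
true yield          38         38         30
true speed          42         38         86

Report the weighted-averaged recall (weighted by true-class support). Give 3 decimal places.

Per-class recall (TP/(TP+FN)):
  stop: TP=72, FN=9+8=17 → 72/89 = 0.8090
  yield: TP=38, FN=38+30=68 → 38/106 = 0.3585
  speed: TP=86, FN=42+38=80 → 86/166 = 0.5181
Weighted-recall = Σ (supportᵢ/N)·recallᵢ with N=361: (89/361)·0.8090 + (106/361)·0.3585 + (166/361)·0.5181 = 0.543

0.543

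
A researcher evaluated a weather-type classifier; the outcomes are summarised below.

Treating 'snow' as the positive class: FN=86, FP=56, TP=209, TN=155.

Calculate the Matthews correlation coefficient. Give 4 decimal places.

MCC = (TP·TN − FP·FN) / √((TP+FP)(TP+FN)(TN+FP)(TN+FN))
Numerator = 209·155 − 56·86 = 27579
Denominator = √(265·295·211·241) = √3975276925 = 63049.7972
MCC = 27579 / 63049.7972 = 0.4374

0.4374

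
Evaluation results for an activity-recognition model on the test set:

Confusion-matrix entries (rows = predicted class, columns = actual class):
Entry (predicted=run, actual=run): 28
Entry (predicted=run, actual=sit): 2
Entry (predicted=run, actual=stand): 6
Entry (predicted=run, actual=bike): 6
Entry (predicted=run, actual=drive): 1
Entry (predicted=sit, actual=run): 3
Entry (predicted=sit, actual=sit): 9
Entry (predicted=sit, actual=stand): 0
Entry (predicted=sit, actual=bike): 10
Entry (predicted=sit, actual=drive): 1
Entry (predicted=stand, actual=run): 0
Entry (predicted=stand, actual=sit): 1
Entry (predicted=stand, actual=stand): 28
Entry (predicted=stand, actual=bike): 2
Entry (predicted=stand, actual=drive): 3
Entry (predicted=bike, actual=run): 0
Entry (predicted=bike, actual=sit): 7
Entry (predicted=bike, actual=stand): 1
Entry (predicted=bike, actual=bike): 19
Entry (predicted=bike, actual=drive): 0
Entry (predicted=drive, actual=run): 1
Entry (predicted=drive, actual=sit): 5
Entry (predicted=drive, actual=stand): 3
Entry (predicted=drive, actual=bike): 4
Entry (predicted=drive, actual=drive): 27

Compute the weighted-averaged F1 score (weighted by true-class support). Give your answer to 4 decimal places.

Per-class F1 score (2·TP/(2·TP+FP+FN)):
  run: TP=28, FP=2+6+6+1=15, FN=3+0+0+1=4 → 56/75 = 0.74667
  sit: TP=9, FP=3+0+10+1=14, FN=2+1+7+5=15 → 18/47 = 0.38298
  stand: TP=28, FP=0+1+2+3=6, FN=6+0+1+3=10 → 56/72 = 0.77778
  bike: TP=19, FP=0+7+1+0=8, FN=6+10+2+4=22 → 38/68 = 0.55882
  drive: TP=27, FP=1+5+3+4=13, FN=1+1+3+0=5 → 54/72 = 0.75000
Weighted-F1 score = Σ (supportᵢ/N)·F1 scoreᵢ with N=167: (32/167)·0.74667 + (24/167)·0.38298 + (38/167)·0.77778 + (41/167)·0.55882 + (32/167)·0.75000 = 0.6560

0.6560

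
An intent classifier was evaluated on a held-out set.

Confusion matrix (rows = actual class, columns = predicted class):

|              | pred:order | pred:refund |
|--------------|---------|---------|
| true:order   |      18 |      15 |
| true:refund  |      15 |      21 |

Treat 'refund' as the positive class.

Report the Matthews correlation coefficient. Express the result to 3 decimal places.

MCC = (TP·TN − FP·FN) / √((TP+FP)(TP+FN)(TN+FP)(TN+FN))
Numerator = 21·18 − 15·15 = 153
Denominator = √(36·36·33·33) = √1411344 = 1188.0000
MCC = 153 / 1188.0000 = 0.129

0.129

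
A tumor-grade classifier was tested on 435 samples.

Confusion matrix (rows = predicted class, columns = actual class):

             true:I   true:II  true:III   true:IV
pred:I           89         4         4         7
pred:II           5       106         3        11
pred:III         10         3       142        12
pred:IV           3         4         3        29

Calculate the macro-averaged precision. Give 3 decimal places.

Per-class precision (TP/(TP+FP)):
  I: TP=89, FP=4+4+7=15 → 89/104 = 0.8558
  II: TP=106, FP=5+3+11=19 → 106/125 = 0.8480
  III: TP=142, FP=10+3+12=25 → 142/167 = 0.8503
  IV: TP=29, FP=3+4+3=10 → 29/39 = 0.7436
Macro-precision = mean = (0.8558 + 0.8480 + 0.8503 + 0.7436) / 4 = 0.824

0.824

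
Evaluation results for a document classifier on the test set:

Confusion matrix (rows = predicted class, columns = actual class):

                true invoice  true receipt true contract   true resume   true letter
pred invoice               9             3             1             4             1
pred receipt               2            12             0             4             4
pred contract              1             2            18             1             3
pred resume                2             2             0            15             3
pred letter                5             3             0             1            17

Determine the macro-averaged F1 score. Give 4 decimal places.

Per-class F1 score (2·TP/(2·TP+FP+FN)):
  invoice: TP=9, FP=3+1+4+1=9, FN=2+1+2+5=10 → 18/37 = 0.48649
  receipt: TP=12, FP=2+0+4+4=10, FN=3+2+2+3=10 → 24/44 = 0.54545
  contract: TP=18, FP=1+2+1+3=7, FN=1+0+0+0=1 → 36/44 = 0.81818
  resume: TP=15, FP=2+2+0+3=7, FN=4+4+1+1=10 → 30/47 = 0.63830
  letter: TP=17, FP=5+3+0+1=9, FN=1+4+3+3=11 → 34/54 = 0.62963
Macro-F1 score = mean = (0.48649 + 0.54545 + 0.81818 + 0.63830 + 0.62963) / 5 = 0.6236

0.6236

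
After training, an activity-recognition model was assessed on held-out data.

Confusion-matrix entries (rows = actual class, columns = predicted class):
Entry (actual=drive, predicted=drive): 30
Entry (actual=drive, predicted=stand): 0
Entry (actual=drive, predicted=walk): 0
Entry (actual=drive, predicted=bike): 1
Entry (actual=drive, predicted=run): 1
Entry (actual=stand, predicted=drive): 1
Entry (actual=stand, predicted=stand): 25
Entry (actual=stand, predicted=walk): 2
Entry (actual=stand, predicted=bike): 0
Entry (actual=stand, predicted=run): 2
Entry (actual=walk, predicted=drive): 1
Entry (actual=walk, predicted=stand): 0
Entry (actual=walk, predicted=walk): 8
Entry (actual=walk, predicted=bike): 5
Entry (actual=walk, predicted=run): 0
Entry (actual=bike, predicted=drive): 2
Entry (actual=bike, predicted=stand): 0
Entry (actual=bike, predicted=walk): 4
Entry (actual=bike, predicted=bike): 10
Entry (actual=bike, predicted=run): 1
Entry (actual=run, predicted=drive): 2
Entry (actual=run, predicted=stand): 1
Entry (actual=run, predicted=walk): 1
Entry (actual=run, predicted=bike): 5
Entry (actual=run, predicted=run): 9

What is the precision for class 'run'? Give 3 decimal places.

Treat 'run' as positive and all other classes as negative.
precision = TP/(TP+FP).
run: TP=9, FP=1+2+0+1=4 → 9/13 = 0.6923

0.692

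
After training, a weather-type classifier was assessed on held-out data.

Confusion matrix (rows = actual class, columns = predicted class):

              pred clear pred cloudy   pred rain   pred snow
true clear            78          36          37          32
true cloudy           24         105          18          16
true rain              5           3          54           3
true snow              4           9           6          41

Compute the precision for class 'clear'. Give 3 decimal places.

0.703

One-vs-rest for 'clear': TP = diagonal; FP = other classes predicted 'clear'; FN = 'clear' predicted as other.
precision = TP/(TP+FP).
clear: TP=78, FP=24+5+4=33 → 78/111 = 0.7027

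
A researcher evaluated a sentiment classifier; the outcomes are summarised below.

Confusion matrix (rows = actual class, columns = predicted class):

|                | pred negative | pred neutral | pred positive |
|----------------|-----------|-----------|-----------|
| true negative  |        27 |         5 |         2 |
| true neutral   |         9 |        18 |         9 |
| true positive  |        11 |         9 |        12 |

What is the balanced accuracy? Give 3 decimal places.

Balanced accuracy = mean of per-class recall.
  negative: recall = 27/34 = 0.7941
  neutral: recall = 18/36 = 0.5000
  positive: recall = 12/32 = 0.3750
Mean = (0.7941 + 0.5000 + 0.3750) / 3 = 0.556

0.556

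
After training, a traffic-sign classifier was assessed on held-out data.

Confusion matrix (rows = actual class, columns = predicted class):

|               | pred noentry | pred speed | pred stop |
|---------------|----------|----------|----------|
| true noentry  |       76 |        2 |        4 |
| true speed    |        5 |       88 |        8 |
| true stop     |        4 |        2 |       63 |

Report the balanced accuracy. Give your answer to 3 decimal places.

Balanced accuracy = mean of per-class recall.
  noentry: recall = 76/82 = 0.9268
  speed: recall = 88/101 = 0.8713
  stop: recall = 63/69 = 0.9130
Mean = (0.9268 + 0.8713 + 0.9130) / 3 = 0.904

0.904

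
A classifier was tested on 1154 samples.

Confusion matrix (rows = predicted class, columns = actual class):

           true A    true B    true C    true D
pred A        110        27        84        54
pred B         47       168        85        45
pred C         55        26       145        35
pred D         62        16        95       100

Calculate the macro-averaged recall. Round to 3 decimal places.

0.473

Per-class recall (TP/(TP+FN)):
  A: TP=110, FN=47+55+62=164 → 110/274 = 0.4015
  B: TP=168, FN=27+26+16=69 → 168/237 = 0.7089
  C: TP=145, FN=84+85+95=264 → 145/409 = 0.3545
  D: TP=100, FN=54+45+35=134 → 100/234 = 0.4274
Macro-recall = mean = (0.4015 + 0.7089 + 0.3545 + 0.4274) / 4 = 0.473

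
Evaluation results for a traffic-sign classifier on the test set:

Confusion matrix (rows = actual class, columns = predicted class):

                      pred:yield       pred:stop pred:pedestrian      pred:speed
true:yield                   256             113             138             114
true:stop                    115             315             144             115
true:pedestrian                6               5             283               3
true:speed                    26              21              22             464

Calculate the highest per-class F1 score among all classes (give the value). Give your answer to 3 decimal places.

Per-class F1 score (2·TP/(2·TP+FP+FN)):
  yield: TP=256, FP=115+6+26=147, FN=113+138+114=365 → 512/1024 = 0.5000
  stop: TP=315, FP=113+5+21=139, FN=115+144+115=374 → 630/1143 = 0.5512
  pedestrian: TP=283, FP=138+144+22=304, FN=6+5+3=14 → 566/884 = 0.6403
  speed: TP=464, FP=114+115+3=232, FN=26+21+22=69 → 928/1229 = 0.7551
Highest is class 'speed' with F1 score = 0.755.

0.755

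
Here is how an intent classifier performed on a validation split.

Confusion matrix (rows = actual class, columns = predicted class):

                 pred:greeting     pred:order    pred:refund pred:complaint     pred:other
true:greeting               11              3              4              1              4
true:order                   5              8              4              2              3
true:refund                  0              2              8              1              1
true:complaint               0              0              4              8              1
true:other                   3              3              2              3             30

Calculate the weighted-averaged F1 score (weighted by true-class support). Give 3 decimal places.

0.587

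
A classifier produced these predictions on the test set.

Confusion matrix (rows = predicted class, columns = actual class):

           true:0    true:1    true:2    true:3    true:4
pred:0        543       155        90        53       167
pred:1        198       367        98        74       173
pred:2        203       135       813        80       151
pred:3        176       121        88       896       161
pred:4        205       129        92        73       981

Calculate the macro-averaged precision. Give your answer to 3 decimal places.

0.563

Per-class precision (TP/(TP+FP)):
  0: TP=543, FP=155+90+53+167=465 → 543/1008 = 0.5387
  1: TP=367, FP=198+98+74+173=543 → 367/910 = 0.4033
  2: TP=813, FP=203+135+80+151=569 → 813/1382 = 0.5883
  3: TP=896, FP=176+121+88+161=546 → 896/1442 = 0.6214
  4: TP=981, FP=205+129+92+73=499 → 981/1480 = 0.6628
Macro-precision = mean = (0.5387 + 0.4033 + 0.5883 + 0.6214 + 0.6628) / 5 = 0.563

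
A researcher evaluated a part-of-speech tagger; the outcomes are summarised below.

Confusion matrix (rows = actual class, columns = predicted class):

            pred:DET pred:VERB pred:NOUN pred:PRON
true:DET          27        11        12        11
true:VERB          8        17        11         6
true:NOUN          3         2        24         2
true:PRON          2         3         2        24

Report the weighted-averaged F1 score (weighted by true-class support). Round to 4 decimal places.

Per-class F1 score (2·TP/(2·TP+FP+FN)):
  DET: TP=27, FP=8+3+2=13, FN=11+12+11=34 → 54/101 = 0.53465
  VERB: TP=17, FP=11+2+3=16, FN=8+11+6=25 → 34/75 = 0.45333
  NOUN: TP=24, FP=12+11+2=25, FN=3+2+2=7 → 48/80 = 0.60000
  PRON: TP=24, FP=11+6+2=19, FN=2+3+2=7 → 48/74 = 0.64865
Weighted-F1 score = Σ (supportᵢ/N)·F1 scoreᵢ with N=165: (61/165)·0.53465 + (42/165)·0.45333 + (31/165)·0.60000 + (31/165)·0.64865 = 0.5476

0.5476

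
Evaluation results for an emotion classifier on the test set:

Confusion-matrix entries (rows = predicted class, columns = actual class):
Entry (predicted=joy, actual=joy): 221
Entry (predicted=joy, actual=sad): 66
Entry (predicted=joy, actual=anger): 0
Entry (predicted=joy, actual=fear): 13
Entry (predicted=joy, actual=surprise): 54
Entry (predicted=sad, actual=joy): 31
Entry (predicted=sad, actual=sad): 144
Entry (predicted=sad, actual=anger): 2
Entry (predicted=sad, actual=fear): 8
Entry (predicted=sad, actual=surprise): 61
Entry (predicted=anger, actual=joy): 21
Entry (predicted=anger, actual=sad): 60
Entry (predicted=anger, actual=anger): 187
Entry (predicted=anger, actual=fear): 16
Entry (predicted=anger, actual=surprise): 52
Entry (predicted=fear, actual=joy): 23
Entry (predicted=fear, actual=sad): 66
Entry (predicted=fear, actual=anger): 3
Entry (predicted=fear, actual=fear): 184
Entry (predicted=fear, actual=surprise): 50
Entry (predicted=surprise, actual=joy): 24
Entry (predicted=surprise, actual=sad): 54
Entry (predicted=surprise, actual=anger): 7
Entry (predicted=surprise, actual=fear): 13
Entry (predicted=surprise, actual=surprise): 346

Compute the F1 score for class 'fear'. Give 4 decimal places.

0.6571

Take TP from the diagonal, FP from the rest of the 'fear' prediction marginal, FN from the rest of the 'fear' actual marginal.
F1 score = 2·TP/(2·TP+FP+FN).
fear: TP=184, FP=23+66+3+50=142, FN=13+8+16+13=50 → 368/560 = 0.65714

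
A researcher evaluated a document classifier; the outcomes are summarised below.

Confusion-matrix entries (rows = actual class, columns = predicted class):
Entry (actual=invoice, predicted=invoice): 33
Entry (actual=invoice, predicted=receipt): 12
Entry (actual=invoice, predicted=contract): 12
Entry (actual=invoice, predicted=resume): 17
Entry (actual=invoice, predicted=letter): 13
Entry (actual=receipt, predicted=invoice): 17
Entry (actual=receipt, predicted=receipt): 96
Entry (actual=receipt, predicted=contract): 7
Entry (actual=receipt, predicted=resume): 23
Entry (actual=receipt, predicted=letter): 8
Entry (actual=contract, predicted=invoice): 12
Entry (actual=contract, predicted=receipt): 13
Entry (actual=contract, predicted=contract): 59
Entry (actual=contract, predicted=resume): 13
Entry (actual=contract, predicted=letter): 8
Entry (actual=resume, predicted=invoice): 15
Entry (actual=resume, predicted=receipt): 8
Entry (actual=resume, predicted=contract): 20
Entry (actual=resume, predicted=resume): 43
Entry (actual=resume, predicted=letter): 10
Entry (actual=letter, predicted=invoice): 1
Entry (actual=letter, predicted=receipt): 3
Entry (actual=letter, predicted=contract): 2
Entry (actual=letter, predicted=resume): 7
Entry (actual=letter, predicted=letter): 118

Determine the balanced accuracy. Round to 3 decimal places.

0.585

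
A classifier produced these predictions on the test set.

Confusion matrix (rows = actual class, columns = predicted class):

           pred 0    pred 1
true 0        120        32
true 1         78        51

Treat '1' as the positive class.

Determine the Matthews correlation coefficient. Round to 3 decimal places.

MCC = (TP·TN − FP·FN) / √((TP+FP)(TP+FN)(TN+FP)(TN+FN))
Numerator = 51·120 − 32·78 = 3624
Denominator = √(83·129·152·198) = √322237872 = 17950.9853
MCC = 3624 / 17950.9853 = 0.202

0.202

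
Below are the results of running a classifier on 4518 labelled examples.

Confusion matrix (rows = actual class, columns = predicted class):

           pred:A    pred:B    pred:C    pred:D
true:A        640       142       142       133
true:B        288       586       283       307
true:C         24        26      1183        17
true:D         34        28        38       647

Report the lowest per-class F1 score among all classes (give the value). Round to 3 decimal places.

0.522

Per-class F1 score (2·TP/(2·TP+FP+FN)):
  A: TP=640, FP=288+24+34=346, FN=142+142+133=417 → 1280/2043 = 0.6265
  B: TP=586, FP=142+26+28=196, FN=288+283+307=878 → 1172/2246 = 0.5218
  C: TP=1183, FP=142+283+38=463, FN=24+26+17=67 → 2366/2896 = 0.8170
  D: TP=647, FP=133+307+17=457, FN=34+28+38=100 → 1294/1851 = 0.6991
Lowest is class 'B' with F1 score = 0.522.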